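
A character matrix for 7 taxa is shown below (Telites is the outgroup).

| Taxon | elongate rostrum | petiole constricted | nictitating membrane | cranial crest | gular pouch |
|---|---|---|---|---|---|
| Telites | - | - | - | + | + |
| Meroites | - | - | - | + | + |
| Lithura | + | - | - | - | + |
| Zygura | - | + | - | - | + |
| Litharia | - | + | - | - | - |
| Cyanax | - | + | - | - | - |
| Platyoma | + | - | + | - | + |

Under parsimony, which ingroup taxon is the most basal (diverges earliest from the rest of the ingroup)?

Character polarity is set by the outgroup: the derived state is whichever differs from the outgroup's state, so for cranial crest, gular pouch the derived state is '-', and for the remaining characters it is '+'.
elongate rostrum (derived state '+') is shared by Lithura and Platyoma — a synapomorphy uniting that clade.
Only Cyanax, Litharia, and Zygura show the derived state '+' for petiole constricted, supporting them as a clade.
nictitating membrane: derived state '+' in Platyoma only — an autapomorphy, so it tells us nothing about relationships among taxa.
cranial crest (derived state '-') is shared by Cyanax, Litharia, Lithura, Platyoma, and Zygura — a synapomorphy uniting that clade.
gular pouch: derived state '-' in Cyanax and Litharia only — synapomorphy for {Cyanax, Litharia}.
Most parsimonious ingroup topology: (Meroites,((Lithura,Platyoma),(Zygura,(Litharia,Cyanax)))).
Meroites is sister to the clade containing all other ingroup taxa, so it is the earliest-diverging (most basal) ingroup lineage.

Meroites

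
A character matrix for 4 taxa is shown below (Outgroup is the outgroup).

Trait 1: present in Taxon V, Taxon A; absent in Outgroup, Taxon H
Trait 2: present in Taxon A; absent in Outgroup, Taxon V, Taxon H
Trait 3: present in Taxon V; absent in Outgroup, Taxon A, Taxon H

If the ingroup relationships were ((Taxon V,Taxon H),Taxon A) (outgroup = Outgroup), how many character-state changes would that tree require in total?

4

Map each character onto ((Taxon V,Taxon H),Taxon A) (rooted by Outgroup) and count the minimum state changes it requires (Fitch parsimony):
Trait 1: 2; Trait 2: 1; Trait 3: 1.
Total tree length = 4.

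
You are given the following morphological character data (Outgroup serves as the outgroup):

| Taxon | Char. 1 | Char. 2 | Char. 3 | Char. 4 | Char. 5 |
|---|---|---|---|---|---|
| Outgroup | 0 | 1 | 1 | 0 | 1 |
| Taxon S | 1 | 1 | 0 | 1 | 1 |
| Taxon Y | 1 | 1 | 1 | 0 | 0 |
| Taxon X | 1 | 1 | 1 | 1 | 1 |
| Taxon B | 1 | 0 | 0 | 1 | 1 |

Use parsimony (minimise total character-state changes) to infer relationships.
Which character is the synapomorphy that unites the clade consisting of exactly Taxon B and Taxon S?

Character polarity is set by the outgroup: the derived state is whichever differs from the outgroup's state, so for Char. 2, Char. 3, Char. 5 the derived state is '0', and for the remaining characters it is '1'.
Char. 1 (derived state '1') is shared by all ingroup taxa — unites the whole ingroup.
Char. 2 (derived state '0') is unique to Taxon B (autapomorphy; uninformative for grouping).
Char. 3 (derived state '0') is shared by Taxon B and Taxon S — a synapomorphy uniting that clade.
Char. 4: derived state '1' in Taxon B, Taxon S, and Taxon X only — synapomorphy for {Taxon B, Taxon S, Taxon X}.
Char. 5 (derived state '0') is unique to Taxon Y (autapomorphy; uninformative for grouping).
Most parsimonious ingroup topology: (((Taxon S,Taxon B),Taxon X),Taxon Y).
The clade {Taxon B, Taxon S} is supported by Char. 3: its derived state '0' occurs in exactly those taxa and in no other taxon (including the outgroup).

Char. 3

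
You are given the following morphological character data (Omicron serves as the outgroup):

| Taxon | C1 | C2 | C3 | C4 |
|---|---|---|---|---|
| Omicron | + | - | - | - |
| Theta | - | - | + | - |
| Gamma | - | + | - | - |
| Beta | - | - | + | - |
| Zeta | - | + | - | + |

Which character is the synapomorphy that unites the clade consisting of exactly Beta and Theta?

Character polarity is set by the outgroup: the derived state is whichever differs from the outgroup's state, so for C1 the derived state is '-', and for the remaining characters it is '+'.
All ingroup taxa share the derived state '-' for C1; it defines the ingroup but does not resolve relationships within it.
Only Gamma and Zeta show the derived state '+' for C2, supporting them as a clade.
C3: derived state '+' in Beta and Theta only — synapomorphy for {Beta, Theta}.
C4: derived state '+' in Zeta only — an autapomorphy, so it tells us nothing about relationships among taxa.
Most parsimonious ingroup topology: ((Theta,Beta),(Gamma,Zeta)).
The clade {Beta, Theta} is supported by C3: its derived state '+' occurs in exactly those taxa and in no other taxon (including the outgroup).

C3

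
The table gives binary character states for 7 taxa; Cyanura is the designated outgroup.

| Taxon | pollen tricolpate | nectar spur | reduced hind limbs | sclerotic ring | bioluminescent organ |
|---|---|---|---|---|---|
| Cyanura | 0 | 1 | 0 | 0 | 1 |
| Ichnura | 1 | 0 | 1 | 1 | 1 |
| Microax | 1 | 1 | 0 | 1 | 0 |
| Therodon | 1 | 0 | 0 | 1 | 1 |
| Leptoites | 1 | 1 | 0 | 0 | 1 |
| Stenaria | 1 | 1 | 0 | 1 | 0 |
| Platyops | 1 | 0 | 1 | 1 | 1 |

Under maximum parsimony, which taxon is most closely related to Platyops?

Ichnura

Character polarity is set by the outgroup: the derived state is whichever differs from the outgroup's state, so for nectar spur, bioluminescent organ the derived state is '0', and for the remaining characters it is '1'.
pollen tricolpate (derived state '1') is shared by all ingroup taxa — unites the whole ingroup.
nectar spur (derived state '0') is shared by Ichnura, Platyops, and Therodon — a synapomorphy uniting that clade.
reduced hind limbs (derived state '1') is shared by Ichnura and Platyops — a synapomorphy uniting that clade.
sclerotic ring (derived state '1') is shared by Ichnura, Microax, Platyops, Stenaria, and Therodon — a synapomorphy uniting that clade.
bioluminescent organ (derived state '0') is shared by Microax and Stenaria — a synapomorphy uniting that clade.
Most parsimonious ingroup topology: ((((Ichnura,Platyops),Therodon),(Microax,Stenaria)),Leptoites).
Platyops and Ichnura form a cherry on this tree, so they are sister taxa.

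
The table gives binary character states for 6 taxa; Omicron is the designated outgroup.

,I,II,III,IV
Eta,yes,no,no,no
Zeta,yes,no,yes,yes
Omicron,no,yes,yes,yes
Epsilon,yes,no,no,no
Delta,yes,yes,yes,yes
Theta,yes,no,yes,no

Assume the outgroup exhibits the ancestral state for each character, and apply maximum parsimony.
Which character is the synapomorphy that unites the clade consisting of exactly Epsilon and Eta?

Character polarity is set by the outgroup: the derived state is whichever differs from the outgroup's state, so for II, III, IV the derived state is 'no', and for the remaining characters it is 'yes'.
I (derived state 'yes') is shared by all ingroup taxa — unites the whole ingroup.
II (derived state 'no') is shared by Epsilon, Eta, Theta, and Zeta — a synapomorphy uniting that clade.
Only Epsilon and Eta show the derived state 'no' for III, supporting them as a clade.
Only Epsilon, Eta, and Theta show the derived state 'no' for IV, supporting them as a clade.
Most parsimonious ingroup topology: ((((Epsilon,Eta),Theta),Zeta),Delta).
The clade {Epsilon, Eta} is supported by III: its derived state 'no' occurs in exactly those taxa and in no other taxon (including the outgroup).

III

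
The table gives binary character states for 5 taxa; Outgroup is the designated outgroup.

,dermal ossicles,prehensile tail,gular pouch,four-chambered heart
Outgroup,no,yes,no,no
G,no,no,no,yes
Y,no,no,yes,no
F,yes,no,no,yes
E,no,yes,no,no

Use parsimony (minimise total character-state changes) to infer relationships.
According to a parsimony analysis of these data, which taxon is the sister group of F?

G

Character polarity is set by the outgroup: the derived state is whichever differs from the outgroup's state, so for prehensile tail the derived state is 'no', and for the remaining characters it is 'yes'.
dermal ossicles: derived state 'yes' in F only — an autapomorphy, so it tells us nothing about relationships among taxa.
prehensile tail (derived state 'no') is shared by F, G, and Y — a synapomorphy uniting that clade.
gular pouch (derived state 'yes') is unique to Y (autapomorphy; uninformative for grouping).
four-chambered heart (derived state 'yes') is shared by F and G — a synapomorphy uniting that clade.
Most parsimonious ingroup topology: (((G,F),Y),E).
F and G form a cherry on this tree, so they are sister taxa.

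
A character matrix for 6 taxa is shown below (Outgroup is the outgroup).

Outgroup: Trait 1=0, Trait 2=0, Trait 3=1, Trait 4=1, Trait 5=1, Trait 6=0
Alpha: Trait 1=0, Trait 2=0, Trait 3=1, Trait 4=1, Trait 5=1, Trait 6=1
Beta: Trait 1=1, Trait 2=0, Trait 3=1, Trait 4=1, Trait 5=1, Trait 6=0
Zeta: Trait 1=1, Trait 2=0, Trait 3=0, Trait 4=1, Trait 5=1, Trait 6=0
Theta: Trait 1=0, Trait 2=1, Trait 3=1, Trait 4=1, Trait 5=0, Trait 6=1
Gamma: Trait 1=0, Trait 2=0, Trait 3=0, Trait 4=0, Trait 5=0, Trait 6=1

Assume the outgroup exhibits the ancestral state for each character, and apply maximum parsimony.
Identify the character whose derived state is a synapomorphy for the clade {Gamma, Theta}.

Trait 5

Character polarity is set by the outgroup: the derived state is whichever differs from the outgroup's state, so for Trait 3, Trait 4, Trait 5 the derived state is '0', and for the remaining characters it is '1'.
Only Beta and Zeta show the derived state '1' for Trait 1, supporting them as a clade.
Trait 2: derived state '1' in Theta only — an autapomorphy, so it tells us nothing about relationships among taxa.
Trait 3 groups Gamma and Zeta, which is incompatible with the clades supported by the remaining characters; treating it as convergent (homoplasy) costs fewer steps than any alternative tree.
Trait 4 (derived state '0') is unique to Gamma (autapomorphy; uninformative for grouping).
Only Gamma and Theta show the derived state '0' for Trait 5, supporting them as a clade.
Trait 6: derived state '1' in Alpha, Gamma, and Theta only — synapomorphy for {Alpha, Gamma, Theta}.
Most parsimonious ingroup topology: ((Alpha,(Theta,Gamma)),(Beta,Zeta)).
The clade {Gamma, Theta} is supported by Trait 5: its derived state '0' occurs in exactly those taxa and in no other taxon (including the outgroup).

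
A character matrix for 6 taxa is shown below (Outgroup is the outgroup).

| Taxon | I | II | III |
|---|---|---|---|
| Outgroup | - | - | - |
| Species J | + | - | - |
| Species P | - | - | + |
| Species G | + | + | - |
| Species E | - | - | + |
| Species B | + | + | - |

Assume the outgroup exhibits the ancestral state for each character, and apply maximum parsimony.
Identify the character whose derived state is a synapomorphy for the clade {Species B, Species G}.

II

The outgroup has state '-' for every character, so '+' is the derived state throughout.
Only Species B, Species G, and Species J show the derived state '+' for I, supporting them as a clade.
II (derived state '+') is shared by Species B and Species G — a synapomorphy uniting that clade.
III (derived state '+') is shared by Species E and Species P — a synapomorphy uniting that clade.
Most parsimonious ingroup topology: ((Species J,(Species G,Species B)),(Species P,Species E)).
The clade {Species B, Species G} is supported by II: its derived state '+' occurs in exactly those taxa and in no other taxon (including the outgroup).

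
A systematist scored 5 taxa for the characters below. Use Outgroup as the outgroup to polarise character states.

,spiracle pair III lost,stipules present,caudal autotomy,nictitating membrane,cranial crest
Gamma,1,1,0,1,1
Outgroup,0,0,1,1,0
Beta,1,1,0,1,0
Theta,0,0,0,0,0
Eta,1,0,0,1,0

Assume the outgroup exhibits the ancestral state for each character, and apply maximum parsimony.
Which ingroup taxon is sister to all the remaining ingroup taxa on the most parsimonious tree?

Character polarity is set by the outgroup: the derived state is whichever differs from the outgroup's state, so for caudal autotomy, nictitating membrane the derived state is '0', and for the remaining characters it is '1'.
spiracle pair III lost (derived state '1') is shared by Beta, Eta, and Gamma — a synapomorphy uniting that clade.
stipules present: derived state '1' in Beta and Gamma only — synapomorphy for {Beta, Gamma}.
All ingroup taxa share the derived state '0' for caudal autotomy; it defines the ingroup but does not resolve relationships within it.
nictitating membrane (derived state '0') is unique to Theta (autapomorphy; uninformative for grouping).
cranial crest: derived state '1' in Gamma only — an autapomorphy, so it tells us nothing about relationships among taxa.
Most parsimonious ingroup topology: (Theta,((Beta,Gamma),Eta)).
Theta is sister to the clade containing all other ingroup taxa, so it is the earliest-diverging (most basal) ingroup lineage.

Theta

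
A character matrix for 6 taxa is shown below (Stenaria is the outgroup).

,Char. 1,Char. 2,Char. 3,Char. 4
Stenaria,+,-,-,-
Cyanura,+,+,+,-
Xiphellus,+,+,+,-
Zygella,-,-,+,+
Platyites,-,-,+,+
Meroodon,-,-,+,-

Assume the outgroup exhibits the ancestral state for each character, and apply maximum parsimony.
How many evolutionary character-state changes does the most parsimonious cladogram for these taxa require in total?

4

Character polarity is set by the outgroup: the derived state is whichever differs from the outgroup's state, so for Char. 1 the derived state is '-', and for the remaining characters it is '+'.
Char. 1: derived state '-' in Meroodon, Platyites, and Zygella only — synapomorphy for {Meroodon, Platyites, Zygella}.
Char. 2: derived state '+' in Cyanura and Xiphellus only — synapomorphy for {Cyanura, Xiphellus}.
Char. 3 (derived state '+') is shared by all ingroup taxa — unites the whole ingroup.
Only Platyites and Zygella show the derived state '+' for Char. 4, supporting them as a clade.
Most parsimonious ingroup topology: ((Cyanura,Xiphellus),((Zygella,Platyites),Meroodon)).
Changes per character on this tree: Char. 1: 1; Char. 2: 1; Char. 3: 1; Char. 4: 1.
Total = 4.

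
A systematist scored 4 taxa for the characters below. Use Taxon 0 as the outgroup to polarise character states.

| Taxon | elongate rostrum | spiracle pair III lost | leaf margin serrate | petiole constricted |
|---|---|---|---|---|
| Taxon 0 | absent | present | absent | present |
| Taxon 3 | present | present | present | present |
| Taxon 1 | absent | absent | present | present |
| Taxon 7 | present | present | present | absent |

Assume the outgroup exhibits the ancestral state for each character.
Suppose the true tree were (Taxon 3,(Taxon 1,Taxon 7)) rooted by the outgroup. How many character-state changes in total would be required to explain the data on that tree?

Map each character onto (Taxon 3,(Taxon 1,Taxon 7)) (rooted by Taxon 0) and count the minimum state changes it requires (Fitch parsimony):
elongate rostrum: 2; spiracle pair III lost: 1; leaf margin serrate: 1; petiole constricted: 1.
Total tree length = 5.

5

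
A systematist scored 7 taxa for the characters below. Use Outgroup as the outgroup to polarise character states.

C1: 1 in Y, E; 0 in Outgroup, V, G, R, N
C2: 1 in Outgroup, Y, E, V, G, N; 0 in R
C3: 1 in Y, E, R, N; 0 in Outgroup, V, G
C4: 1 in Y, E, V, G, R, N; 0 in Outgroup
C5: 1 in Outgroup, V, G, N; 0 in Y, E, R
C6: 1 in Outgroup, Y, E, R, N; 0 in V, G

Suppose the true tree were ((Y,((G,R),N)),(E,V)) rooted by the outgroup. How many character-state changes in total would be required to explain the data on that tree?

12

Map each character onto ((Y,((G,R),N)),(E,V)) (rooted by Outgroup) and count the minimum state changes it requires (Fitch parsimony):
C1: 2; C2: 1; C3: 3; C4: 1; C5: 3; C6: 2.
Total tree length = 12.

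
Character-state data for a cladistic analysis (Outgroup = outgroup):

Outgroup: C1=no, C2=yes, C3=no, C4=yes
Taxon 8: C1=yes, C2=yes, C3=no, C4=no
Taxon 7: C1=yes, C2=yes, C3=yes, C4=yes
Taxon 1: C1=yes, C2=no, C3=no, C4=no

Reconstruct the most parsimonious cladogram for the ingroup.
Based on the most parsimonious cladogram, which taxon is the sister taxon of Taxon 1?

Taxon 8

Character polarity is set by the outgroup: the derived state is whichever differs from the outgroup's state, so for C2, C4 the derived state is 'no', and for the remaining characters it is 'yes'.
All ingroup taxa share the derived state 'yes' for C1; it defines the ingroup but does not resolve relationships within it.
C2 (derived state 'no') is unique to Taxon 1 (autapomorphy; uninformative for grouping).
C3: derived state 'yes' in Taxon 7 only — an autapomorphy, so it tells us nothing about relationships among taxa.
C4 (derived state 'no') is shared by Taxon 1 and Taxon 8 — a synapomorphy uniting that clade.
Most parsimonious ingroup topology: ((Taxon 8,Taxon 1),Taxon 7).
Taxon 1 and Taxon 8 form a cherry on this tree, so they are sister taxa.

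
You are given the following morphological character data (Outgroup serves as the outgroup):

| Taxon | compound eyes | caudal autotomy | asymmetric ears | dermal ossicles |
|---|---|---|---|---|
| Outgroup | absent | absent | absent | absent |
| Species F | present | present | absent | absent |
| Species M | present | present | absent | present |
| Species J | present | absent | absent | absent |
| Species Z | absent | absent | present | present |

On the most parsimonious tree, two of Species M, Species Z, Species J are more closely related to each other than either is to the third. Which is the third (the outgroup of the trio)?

The outgroup has state 'absent' for every character, so 'present' is the derived state throughout.
compound eyes: derived state 'present' in Species F, Species J, and Species M only — synapomorphy for {Species F, Species J, Species M}.
caudal autotomy (derived state 'present') is shared by Species F and Species M — a synapomorphy uniting that clade.
asymmetric ears: derived state 'present' in Species Z only — an autapomorphy, so it tells us nothing about relationships among taxa.
dermal ossicles (state 'present') occurs in Species M and Species Z but conflicts with the nesting implied by the other characters — most parsimoniously interpreted as homoplasy.
Most parsimonious ingroup topology: (((Species F,Species M),Species J),Species Z).
Species M and Species J share a more recent common ancestor with each other than either does with Species Z, so Species Z is the least closely related of the three.

Species Z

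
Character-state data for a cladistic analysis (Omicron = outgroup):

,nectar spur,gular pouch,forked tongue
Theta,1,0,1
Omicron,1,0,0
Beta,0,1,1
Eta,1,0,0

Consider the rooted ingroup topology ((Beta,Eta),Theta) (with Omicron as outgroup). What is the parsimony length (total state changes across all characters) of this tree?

4

Map each character onto ((Beta,Eta),Theta) (rooted by Omicron) and count the minimum state changes it requires (Fitch parsimony):
nectar spur: 1; gular pouch: 1; forked tongue: 2.
Total tree length = 4.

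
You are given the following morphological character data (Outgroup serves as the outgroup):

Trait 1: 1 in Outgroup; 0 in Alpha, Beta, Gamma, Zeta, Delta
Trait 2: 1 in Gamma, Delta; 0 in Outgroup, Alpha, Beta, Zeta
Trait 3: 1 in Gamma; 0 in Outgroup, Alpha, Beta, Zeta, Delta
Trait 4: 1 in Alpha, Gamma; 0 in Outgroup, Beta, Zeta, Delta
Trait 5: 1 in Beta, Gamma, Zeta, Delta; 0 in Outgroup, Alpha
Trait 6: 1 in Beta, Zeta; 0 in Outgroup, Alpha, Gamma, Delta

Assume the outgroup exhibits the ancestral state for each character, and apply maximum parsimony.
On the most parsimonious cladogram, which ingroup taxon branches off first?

Alpha

Character polarity is set by the outgroup: the derived state is whichever differs from the outgroup's state, so for Trait 1 the derived state is '0', and for the remaining characters it is '1'.
Trait 1 (derived state '0') is shared by all ingroup taxa — unites the whole ingroup.
Trait 2: derived state '1' in Delta and Gamma only — synapomorphy for {Delta, Gamma}.
Trait 3 (derived state '1') is unique to Gamma (autapomorphy; uninformative for grouping).
Trait 4 groups Alpha and Gamma, which is incompatible with the clades supported by the remaining characters; treating it as convergent (homoplasy) costs fewer steps than any alternative tree.
Trait 5: derived state '1' in Beta, Delta, Gamma, and Zeta only — synapomorphy for {Beta, Delta, Gamma, Zeta}.
Trait 6: derived state '1' in Beta and Zeta only — synapomorphy for {Beta, Zeta}.
Most parsimonious ingroup topology: (Alpha,((Beta,Zeta),(Gamma,Delta))).
Alpha is sister to the clade containing all other ingroup taxa, so it is the earliest-diverging (most basal) ingroup lineage.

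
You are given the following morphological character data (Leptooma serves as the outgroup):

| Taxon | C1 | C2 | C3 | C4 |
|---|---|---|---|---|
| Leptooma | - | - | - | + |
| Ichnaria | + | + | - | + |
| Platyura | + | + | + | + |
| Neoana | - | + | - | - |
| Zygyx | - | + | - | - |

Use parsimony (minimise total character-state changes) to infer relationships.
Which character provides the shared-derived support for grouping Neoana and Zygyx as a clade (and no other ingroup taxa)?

C4

Character polarity is set by the outgroup: the derived state is whichever differs from the outgroup's state, so for C4 the derived state is '-', and for the remaining characters it is '+'.
C1: derived state '+' in Ichnaria and Platyura only — synapomorphy for {Ichnaria, Platyura}.
All ingroup taxa share the derived state '+' for C2; it defines the ingroup but does not resolve relationships within it.
C3: derived state '+' in Platyura only — an autapomorphy, so it tells us nothing about relationships among taxa.
C4: derived state '-' in Neoana and Zygyx only — synapomorphy for {Neoana, Zygyx}.
Most parsimonious ingroup topology: ((Ichnaria,Platyura),(Neoana,Zygyx)).
The clade {Neoana, Zygyx} is supported by C4: its derived state '-' occurs in exactly those taxa and in no other taxon (including the outgroup).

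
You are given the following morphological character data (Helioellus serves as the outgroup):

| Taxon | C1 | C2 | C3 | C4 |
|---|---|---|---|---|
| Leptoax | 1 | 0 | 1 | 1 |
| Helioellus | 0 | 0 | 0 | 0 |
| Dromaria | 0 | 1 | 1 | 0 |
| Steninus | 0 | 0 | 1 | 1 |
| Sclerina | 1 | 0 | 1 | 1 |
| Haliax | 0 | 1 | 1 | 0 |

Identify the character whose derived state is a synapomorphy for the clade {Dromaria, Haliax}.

C2

The outgroup has state '0' for every character, so '1' is the derived state throughout.
C1 (derived state '1') is shared by Leptoax and Sclerina — a synapomorphy uniting that clade.
C2 (derived state '1') is shared by Dromaria and Haliax — a synapomorphy uniting that clade.
All ingroup taxa share the derived state '1' for C3; it defines the ingroup but does not resolve relationships within it.
Only Leptoax, Sclerina, and Steninus show the derived state '1' for C4, supporting them as a clade.
Most parsimonious ingroup topology: ((Haliax,Dromaria),(Steninus,(Leptoax,Sclerina))).
The clade {Dromaria, Haliax} is supported by C2: its derived state '1' occurs in exactly those taxa and in no other taxon (including the outgroup).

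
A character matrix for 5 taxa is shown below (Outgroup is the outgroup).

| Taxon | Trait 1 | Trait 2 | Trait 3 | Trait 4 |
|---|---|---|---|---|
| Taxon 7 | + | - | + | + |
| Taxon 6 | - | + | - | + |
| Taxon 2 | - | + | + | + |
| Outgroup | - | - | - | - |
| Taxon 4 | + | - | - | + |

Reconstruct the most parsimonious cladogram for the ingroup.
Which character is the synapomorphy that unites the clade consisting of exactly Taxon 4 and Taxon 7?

The outgroup has state '-' for every character, so '+' is the derived state throughout.
Trait 1: derived state '+' in Taxon 4 and Taxon 7 only — synapomorphy for {Taxon 4, Taxon 7}.
Trait 2: derived state '+' in Taxon 2 and Taxon 6 only — synapomorphy for {Taxon 2, Taxon 6}.
Trait 3 groups Taxon 2 and Taxon 7, which is incompatible with the clades supported by the remaining characters; treating it as convergent (homoplasy) costs fewer steps than any alternative tree.
All ingroup taxa share the derived state '+' for Trait 4; it defines the ingroup but does not resolve relationships within it.
Most parsimonious ingroup topology: ((Taxon 2,Taxon 6),(Taxon 7,Taxon 4)).
The clade {Taxon 4, Taxon 7} is supported by Trait 1: its derived state '+' occurs in exactly those taxa and in no other taxon (including the outgroup).

Trait 1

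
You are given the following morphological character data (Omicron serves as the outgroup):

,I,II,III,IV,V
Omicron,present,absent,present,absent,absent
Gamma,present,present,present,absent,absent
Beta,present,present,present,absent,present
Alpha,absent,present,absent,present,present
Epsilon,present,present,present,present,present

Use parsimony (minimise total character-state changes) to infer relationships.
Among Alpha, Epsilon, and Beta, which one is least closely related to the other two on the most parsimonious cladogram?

Character polarity is set by the outgroup: the derived state is whichever differs from the outgroup's state, so for I, III the derived state is 'absent', and for the remaining characters it is 'present'.
I (derived state 'absent') is unique to Alpha (autapomorphy; uninformative for grouping).
II (derived state 'present') is shared by all ingroup taxa — unites the whole ingroup.
III: derived state 'absent' in Alpha only — an autapomorphy, so it tells us nothing about relationships among taxa.
IV: derived state 'present' in Alpha and Epsilon only — synapomorphy for {Alpha, Epsilon}.
V (derived state 'present') is shared by Alpha, Beta, and Epsilon — a synapomorphy uniting that clade.
Most parsimonious ingroup topology: (Gamma,(Beta,(Alpha,Epsilon))).
Epsilon and Alpha share a more recent common ancestor with each other than either does with Beta, so Beta is the least closely related of the three.

Beta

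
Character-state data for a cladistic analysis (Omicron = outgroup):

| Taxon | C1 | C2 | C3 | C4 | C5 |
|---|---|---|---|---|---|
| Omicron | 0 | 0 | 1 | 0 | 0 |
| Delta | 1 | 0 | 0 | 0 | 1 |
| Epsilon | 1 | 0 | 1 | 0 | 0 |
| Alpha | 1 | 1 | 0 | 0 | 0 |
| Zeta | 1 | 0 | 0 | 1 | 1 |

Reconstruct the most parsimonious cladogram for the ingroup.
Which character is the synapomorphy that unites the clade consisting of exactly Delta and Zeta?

Character polarity is set by the outgroup: the derived state is whichever differs from the outgroup's state, so for C3 the derived state is '0', and for the remaining characters it is '1'.
All ingroup taxa share the derived state '1' for C1; it defines the ingroup but does not resolve relationships within it.
C2: derived state '1' in Alpha only — an autapomorphy, so it tells us nothing about relationships among taxa.
Only Alpha, Delta, and Zeta show the derived state '0' for C3, supporting them as a clade.
C4: derived state '1' in Zeta only — an autapomorphy, so it tells us nothing about relationships among taxa.
C5: derived state '1' in Delta and Zeta only — synapomorphy for {Delta, Zeta}.
Most parsimonious ingroup topology: (((Delta,Zeta),Alpha),Epsilon).
The clade {Delta, Zeta} is supported by C5: its derived state '1' occurs in exactly those taxa and in no other taxon (including the outgroup).

C5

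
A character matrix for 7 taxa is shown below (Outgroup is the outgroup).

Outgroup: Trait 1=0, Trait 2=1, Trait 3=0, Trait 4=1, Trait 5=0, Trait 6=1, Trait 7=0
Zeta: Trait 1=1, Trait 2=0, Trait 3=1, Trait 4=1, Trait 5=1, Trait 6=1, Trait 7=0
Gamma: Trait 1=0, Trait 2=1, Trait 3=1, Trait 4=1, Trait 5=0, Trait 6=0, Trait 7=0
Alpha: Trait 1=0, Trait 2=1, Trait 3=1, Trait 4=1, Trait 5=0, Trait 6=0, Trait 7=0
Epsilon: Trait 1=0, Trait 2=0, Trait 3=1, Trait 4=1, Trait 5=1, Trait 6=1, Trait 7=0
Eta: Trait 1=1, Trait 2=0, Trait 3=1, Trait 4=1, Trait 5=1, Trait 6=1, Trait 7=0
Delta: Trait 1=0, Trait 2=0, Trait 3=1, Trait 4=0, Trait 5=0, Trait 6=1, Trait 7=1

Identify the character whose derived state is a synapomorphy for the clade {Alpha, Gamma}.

Character polarity is set by the outgroup: the derived state is whichever differs from the outgroup's state, so for Trait 2, Trait 4, Trait 6 the derived state is '0', and for the remaining characters it is '1'.
Trait 1 (derived state '1') is shared by Eta and Zeta — a synapomorphy uniting that clade.
Trait 2 (derived state '0') is shared by Delta, Epsilon, Eta, and Zeta — a synapomorphy uniting that clade.
All ingroup taxa share the derived state '1' for Trait 3; it defines the ingroup but does not resolve relationships within it.
Trait 4: derived state '0' in Delta only — an autapomorphy, so it tells us nothing about relationships among taxa.
Trait 5: derived state '1' in Epsilon, Eta, and Zeta only — synapomorphy for {Epsilon, Eta, Zeta}.
Trait 6: derived state '0' in Alpha and Gamma only — synapomorphy for {Alpha, Gamma}.
Trait 7: derived state '1' in Delta only — an autapomorphy, so it tells us nothing about relationships among taxa.
Most parsimonious ingroup topology: ((((Zeta,Eta),Epsilon),Delta),(Gamma,Alpha)).
The clade {Alpha, Gamma} is supported by Trait 6: its derived state '0' occurs in exactly those taxa and in no other taxon (including the outgroup).

Trait 6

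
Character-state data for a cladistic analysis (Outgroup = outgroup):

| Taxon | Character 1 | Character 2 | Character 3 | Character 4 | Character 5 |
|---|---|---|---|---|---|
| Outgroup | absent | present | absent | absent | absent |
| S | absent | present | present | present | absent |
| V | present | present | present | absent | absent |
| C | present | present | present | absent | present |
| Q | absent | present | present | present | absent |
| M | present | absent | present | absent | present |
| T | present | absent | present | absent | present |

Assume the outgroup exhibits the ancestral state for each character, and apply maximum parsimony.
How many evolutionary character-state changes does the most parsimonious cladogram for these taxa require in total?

5

Character polarity is set by the outgroup: the derived state is whichever differs from the outgroup's state, so for Character 2 the derived state is 'absent', and for the remaining characters it is 'present'.
Character 1: derived state 'present' in C, M, T, and V only — synapomorphy for {C, M, T, V}.
Only M and T show the derived state 'absent' for Character 2, supporting them as a clade.
Character 3 (derived state 'present') is shared by all ingroup taxa — unites the whole ingroup.
Character 4 (derived state 'present') is shared by Q and S — a synapomorphy uniting that clade.
Character 5 (derived state 'present') is shared by C, M, and T — a synapomorphy uniting that clade.
Most parsimonious ingroup topology: ((S,Q),(V,(C,(M,T)))).
Changes per character on this tree: Character 1: 1; Character 2: 1; Character 3: 1; Character 4: 1; Character 5: 1.
Total = 5.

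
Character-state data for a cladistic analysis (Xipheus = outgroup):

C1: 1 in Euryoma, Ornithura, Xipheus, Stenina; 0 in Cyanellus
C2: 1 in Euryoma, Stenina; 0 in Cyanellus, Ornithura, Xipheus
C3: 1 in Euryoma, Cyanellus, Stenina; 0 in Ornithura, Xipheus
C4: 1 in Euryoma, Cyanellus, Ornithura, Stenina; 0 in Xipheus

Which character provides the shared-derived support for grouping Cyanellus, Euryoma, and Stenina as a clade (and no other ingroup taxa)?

Character polarity is set by the outgroup: the derived state is whichever differs from the outgroup's state, so for C1 the derived state is '0', and for the remaining characters it is '1'.
C1: derived state '0' in Cyanellus only — an autapomorphy, so it tells us nothing about relationships among taxa.
Only Euryoma and Stenina show the derived state '1' for C2, supporting them as a clade.
C3 (derived state '1') is shared by Cyanellus, Euryoma, and Stenina — a synapomorphy uniting that clade.
C4 (derived state '1') is shared by all ingroup taxa — unites the whole ingroup.
Most parsimonious ingroup topology: (((Euryoma,Stenina),Cyanellus),Ornithura).
The clade {Cyanellus, Euryoma, Stenina} is supported by C3: its derived state '1' occurs in exactly those taxa and in no other taxon (including the outgroup).

C3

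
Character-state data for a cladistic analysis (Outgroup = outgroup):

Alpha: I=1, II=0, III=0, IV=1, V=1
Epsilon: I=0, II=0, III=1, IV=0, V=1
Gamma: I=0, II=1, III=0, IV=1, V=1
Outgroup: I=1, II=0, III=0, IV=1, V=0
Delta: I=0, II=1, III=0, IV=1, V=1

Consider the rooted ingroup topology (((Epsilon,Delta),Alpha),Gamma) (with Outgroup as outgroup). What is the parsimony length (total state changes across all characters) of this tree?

7

Map each character onto (((Epsilon,Delta),Alpha),Gamma) (rooted by Outgroup) and count the minimum state changes it requires (Fitch parsimony):
I: 2; II: 2; III: 1; IV: 1; V: 1.
Total tree length = 7.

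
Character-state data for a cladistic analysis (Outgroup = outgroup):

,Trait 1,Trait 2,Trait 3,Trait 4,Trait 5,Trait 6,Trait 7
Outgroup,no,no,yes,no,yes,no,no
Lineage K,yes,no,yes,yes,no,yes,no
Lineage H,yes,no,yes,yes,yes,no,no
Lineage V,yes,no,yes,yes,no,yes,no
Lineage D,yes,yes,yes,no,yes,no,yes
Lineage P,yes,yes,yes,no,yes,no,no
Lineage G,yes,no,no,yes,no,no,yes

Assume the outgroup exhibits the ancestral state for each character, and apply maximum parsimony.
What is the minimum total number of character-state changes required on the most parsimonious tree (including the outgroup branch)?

8

Character polarity is set by the outgroup: the derived state is whichever differs from the outgroup's state, so for Trait 3, Trait 5 the derived state is 'no', and for the remaining characters it is 'yes'.
All ingroup taxa share the derived state 'yes' for Trait 1; it defines the ingroup but does not resolve relationships within it.
Trait 2: derived state 'yes' in Lineage D and Lineage P only — synapomorphy for {Lineage D, Lineage P}.
Trait 3: derived state 'no' in Lineage G only — an autapomorphy, so it tells us nothing about relationships among taxa.
Trait 4: derived state 'yes' in Lineage G, Lineage H, Lineage K, and Lineage V only — synapomorphy for {Lineage G, Lineage H, Lineage K, Lineage V}.
Trait 5 (derived state 'no') is shared by Lineage G, Lineage K, and Lineage V — a synapomorphy uniting that clade.
Only Lineage K and Lineage V show the derived state 'yes' for Trait 6, supporting them as a clade.
Trait 7 (state 'yes') occurs in Lineage D and Lineage G but conflicts with the nesting implied by the other characters — most parsimoniously interpreted as homoplasy.
Most parsimonious ingroup topology: ((((Lineage K,Lineage V),Lineage G),Lineage H),(Lineage D,Lineage P)).
Changes per character on this tree: Trait 1: 1; Trait 2: 1; Trait 3: 1; Trait 4: 1; Trait 5: 1; Trait 6: 1; Trait 7: 2.
Total = 8.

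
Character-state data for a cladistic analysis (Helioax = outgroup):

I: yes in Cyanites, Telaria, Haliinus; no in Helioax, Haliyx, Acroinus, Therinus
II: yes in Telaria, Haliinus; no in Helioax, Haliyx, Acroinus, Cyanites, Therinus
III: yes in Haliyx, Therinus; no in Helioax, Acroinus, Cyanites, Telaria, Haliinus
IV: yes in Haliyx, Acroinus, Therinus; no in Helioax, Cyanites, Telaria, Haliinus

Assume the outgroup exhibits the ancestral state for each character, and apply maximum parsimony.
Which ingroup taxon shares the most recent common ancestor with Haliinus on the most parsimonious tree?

Telaria

The outgroup has state 'no' for every character, so 'yes' is the derived state throughout.
I (derived state 'yes') is shared by Cyanites, Haliinus, and Telaria — a synapomorphy uniting that clade.
II (derived state 'yes') is shared by Haliinus and Telaria — a synapomorphy uniting that clade.
Only Haliyx and Therinus show the derived state 'yes' for III, supporting them as a clade.
Only Acroinus, Haliyx, and Therinus show the derived state 'yes' for IV, supporting them as a clade.
Most parsimonious ingroup topology: (((Haliinus,Telaria),Cyanites),((Therinus,Haliyx),Acroinus)).
Haliinus and Telaria form a cherry on this tree, so they are sister taxa.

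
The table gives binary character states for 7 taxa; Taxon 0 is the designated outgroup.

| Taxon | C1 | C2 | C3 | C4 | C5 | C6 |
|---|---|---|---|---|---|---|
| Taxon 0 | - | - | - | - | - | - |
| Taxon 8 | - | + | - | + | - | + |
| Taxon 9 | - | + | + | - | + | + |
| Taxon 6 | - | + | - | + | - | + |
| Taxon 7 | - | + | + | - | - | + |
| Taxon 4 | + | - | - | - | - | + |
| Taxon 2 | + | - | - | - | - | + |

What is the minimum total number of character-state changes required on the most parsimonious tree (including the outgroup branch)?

6

The outgroup has state '-' for every character, so '+' is the derived state throughout.
C1: derived state '+' in Taxon 2 and Taxon 4 only — synapomorphy for {Taxon 2, Taxon 4}.
Only Taxon 6, Taxon 7, Taxon 8, and Taxon 9 show the derived state '+' for C2, supporting them as a clade.
C3 (derived state '+') is shared by Taxon 7 and Taxon 9 — a synapomorphy uniting that clade.
C4: derived state '+' in Taxon 6 and Taxon 8 only — synapomorphy for {Taxon 6, Taxon 8}.
C5 (derived state '+') is unique to Taxon 9 (autapomorphy; uninformative for grouping).
All ingroup taxa share the derived state '+' for C6; it defines the ingroup but does not resolve relationships within it.
Most parsimonious ingroup topology: (((Taxon 8,Taxon 6),(Taxon 9,Taxon 7)),(Taxon 4,Taxon 2)).
Changes per character on this tree: C1: 1; C2: 1; C3: 1; C4: 1; C5: 1; C6: 1.
Total = 6.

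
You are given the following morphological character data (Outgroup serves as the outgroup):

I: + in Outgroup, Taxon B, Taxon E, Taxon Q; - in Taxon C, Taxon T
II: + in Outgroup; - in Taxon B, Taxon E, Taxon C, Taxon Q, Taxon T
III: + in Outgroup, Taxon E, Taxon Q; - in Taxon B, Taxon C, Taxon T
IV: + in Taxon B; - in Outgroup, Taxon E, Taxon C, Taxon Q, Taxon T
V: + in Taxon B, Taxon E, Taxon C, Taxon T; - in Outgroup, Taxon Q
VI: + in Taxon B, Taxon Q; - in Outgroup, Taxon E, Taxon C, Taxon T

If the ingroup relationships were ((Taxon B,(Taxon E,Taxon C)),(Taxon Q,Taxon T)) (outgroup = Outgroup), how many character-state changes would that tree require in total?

Map each character onto ((Taxon B,(Taxon E,Taxon C)),(Taxon Q,Taxon T)) (rooted by Outgroup) and count the minimum state changes it requires (Fitch parsimony):
I: 2; II: 1; III: 3; IV: 1; V: 2; VI: 2.
Total tree length = 11.

11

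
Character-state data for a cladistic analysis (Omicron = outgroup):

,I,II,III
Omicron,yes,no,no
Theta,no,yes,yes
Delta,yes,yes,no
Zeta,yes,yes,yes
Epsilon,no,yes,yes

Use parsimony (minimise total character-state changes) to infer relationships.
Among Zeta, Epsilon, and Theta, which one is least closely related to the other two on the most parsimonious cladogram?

Character polarity is set by the outgroup: the derived state is whichever differs from the outgroup's state, so for I the derived state is 'no', and for the remaining characters it is 'yes'.
I: derived state 'no' in Epsilon and Theta only — synapomorphy for {Epsilon, Theta}.
All ingroup taxa share the derived state 'yes' for II; it defines the ingroup but does not resolve relationships within it.
III (derived state 'yes') is shared by Epsilon, Theta, and Zeta — a synapomorphy uniting that clade.
Most parsimonious ingroup topology: (((Theta,Epsilon),Zeta),Delta).
Theta and Epsilon share a more recent common ancestor with each other than either does with Zeta, so Zeta is the least closely related of the three.

Zeta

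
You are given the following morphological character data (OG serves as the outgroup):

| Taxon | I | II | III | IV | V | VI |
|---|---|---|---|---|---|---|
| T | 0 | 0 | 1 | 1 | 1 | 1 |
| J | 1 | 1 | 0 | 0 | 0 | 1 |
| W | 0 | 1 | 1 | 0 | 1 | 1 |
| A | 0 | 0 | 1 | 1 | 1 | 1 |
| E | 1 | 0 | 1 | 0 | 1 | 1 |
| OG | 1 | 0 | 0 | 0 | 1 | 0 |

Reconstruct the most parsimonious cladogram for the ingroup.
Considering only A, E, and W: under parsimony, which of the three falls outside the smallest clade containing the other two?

Character polarity is set by the outgroup: the derived state is whichever differs from the outgroup's state, so for I, V the derived state is '0', and for the remaining characters it is '1'.
Only A, T, and W show the derived state '0' for I, supporting them as a clade.
II groups J and W, which is incompatible with the clades supported by the remaining characters; treating it as convergent (homoplasy) costs fewer steps than any alternative tree.
Only A, E, T, and W show the derived state '1' for III, supporting them as a clade.
IV (derived state '1') is shared by A and T — a synapomorphy uniting that clade.
V: derived state '0' in J only — an autapomorphy, so it tells us nothing about relationships among taxa.
VI (derived state '1') is shared by all ingroup taxa — unites the whole ingroup.
Most parsimonious ingroup topology: ((((T,A),W),E),J).
A and W share a more recent common ancestor with each other than either does with E, so E is the least closely related of the three.

E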